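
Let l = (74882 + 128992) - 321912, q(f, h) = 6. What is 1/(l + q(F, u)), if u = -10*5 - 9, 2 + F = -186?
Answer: -1/118032 ≈ -8.4723e-6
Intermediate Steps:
F = -188 (F = -2 - 186 = -188)
u = -59 (u = -50 - 9 = -59)
l = -118038 (l = 203874 - 321912 = -118038)
1/(l + q(F, u)) = 1/(-118038 + 6) = 1/(-118032) = -1/118032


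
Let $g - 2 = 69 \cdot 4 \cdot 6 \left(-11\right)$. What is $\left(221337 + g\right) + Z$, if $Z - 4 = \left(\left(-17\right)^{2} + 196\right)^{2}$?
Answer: $438352$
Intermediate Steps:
$g = -18214$ ($g = 2 + 69 \cdot 4 \cdot 6 \left(-11\right) = 2 + 276 \left(-66\right) = 2 - 18216 = -18214$)
$Z = 235229$ ($Z = 4 + \left(\left(-17\right)^{2} + 196\right)^{2} = 4 + \left(289 + 196\right)^{2} = 4 + 485^{2} = 4 + 235225 = 235229$)
$\left(221337 + g\right) + Z = \left(221337 - 18214\right) + 235229 = 203123 + 235229 = 438352$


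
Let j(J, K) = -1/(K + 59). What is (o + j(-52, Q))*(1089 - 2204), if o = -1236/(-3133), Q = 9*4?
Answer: -25486001/59527 ≈ -428.14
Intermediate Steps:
Q = 36
j(J, K) = -1/(59 + K)
o = 1236/3133 (o = -1236*(-1/3133) = 1236/3133 ≈ 0.39451)
(o + j(-52, Q))*(1089 - 2204) = (1236/3133 - 1/(59 + 36))*(1089 - 2204) = (1236/3133 - 1/95)*(-1115) = (114287/297635)*(-1115) = -25486001/59527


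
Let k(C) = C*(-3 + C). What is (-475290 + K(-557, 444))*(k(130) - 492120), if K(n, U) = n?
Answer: 226317591670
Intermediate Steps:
(-475290 + K(-557, 444))*(k(130) - 492120) = (-475290 - 557)*(130*(-3 + 130) - 492120) = -475847*(130*127 - 492120) = -475847*(16510 - 492120) = -475847*(-475610) = 226317591670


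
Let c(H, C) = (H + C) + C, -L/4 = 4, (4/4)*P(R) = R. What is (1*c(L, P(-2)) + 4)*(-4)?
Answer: 64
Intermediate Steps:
P(R) = R
L = -16 (L = -4*4 = -16)
c(H, C) = H + 2*C (c(H, C) = (C + H) + C = H + 2*C)
(1*c(L, P(-2)) + 4)*(-4) = (1*(-16 + 2*(-2)) + 4)*(-4) = (1*(-16 - 4) + 4)*(-4) = (1*(-20) + 4)*(-4) = (-20 + 4)*(-4) = -16*(-4) = 64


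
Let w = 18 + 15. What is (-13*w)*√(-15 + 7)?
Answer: -858*I*√2 ≈ -1213.4*I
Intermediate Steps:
w = 33
(-13*w)*√(-15 + 7) = (-13*33)*√(-15 + 7) = -858*I*√2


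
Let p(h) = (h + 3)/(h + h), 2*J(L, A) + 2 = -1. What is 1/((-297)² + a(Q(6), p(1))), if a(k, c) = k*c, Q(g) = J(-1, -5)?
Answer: 1/88206 ≈ 1.1337e-5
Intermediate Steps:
J(L, A) = -3/2 (J(L, A) = -1 + (½)*(-1) = -1 - ½ = -3/2)
Q(g) = -3/2
p(h) = (3 + h)/(2*h) (p(h) = (3 + h)/((2*h)) = (3 + h)*(1/(2*h)) = (3 + h)/(2*h))
a(k, c) = c*k
1/((-297)² + a(Q(6), p(1))) = 1/((-297)² + ((½)*(3 + 1)/1)*(-3/2)) = 1/(88209 + ((½)*1*4)*(-3/2)) = 1/(88209 + 2*(-3/2)) = 1/(88209 - 3) = 1/88206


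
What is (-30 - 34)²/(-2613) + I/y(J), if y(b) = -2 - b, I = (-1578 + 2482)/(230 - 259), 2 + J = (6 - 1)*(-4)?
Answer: -1184458/378885 ≈ -3.1262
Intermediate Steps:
J = -22 (J = -2 + (6 - 1)*(-4) = -2 + 5*(-4) = -2 - 20 = -22)
I = -904/29 (I = 904/(-29) = 904*(-1/29) = -904/29 ≈ -31.172)
(-30 - 34)²/(-2613) + I/y(J) = (-30 - 34)²/(-2613) - 904/(29*(-2 - 1*(-22))) = (-64)²*(-1/2613) - 904/(29*(-2 + 22)) = 4096*(-1/2613) - 904/29/20 = -4096/2613 - 904/29*1/20 = -4096/2613 - 226/145 = -1184458/378885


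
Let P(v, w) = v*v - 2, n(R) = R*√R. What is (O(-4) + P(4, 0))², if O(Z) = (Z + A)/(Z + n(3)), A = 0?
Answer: 19476/121 - 3312*√3/121 ≈ 113.55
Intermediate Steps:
n(R) = R^(3/2)
P(v, w) = -2 + v² (P(v, w) = v² - 2 = -2 + v²)
O(Z) = Z/(Z + 3*√3) (O(Z) = (Z + 0)/(Z + 3^(3/2)) = Z/(Z + 3*√3))
(O(-4) + P(4, 0))² = (-4/(-4 + 3*√3) + (-2 + 4²))² = (-4/(-4 + 3*√3) + (-2 + 16))² = (-4/(-4 + 3*√3) + 14)² = (14 - 4/(-4 + 3*√3))²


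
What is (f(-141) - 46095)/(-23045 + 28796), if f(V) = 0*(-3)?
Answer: -15365/1917 ≈ -8.0151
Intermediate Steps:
f(V) = 0
(f(-141) - 46095)/(-23045 + 28796) = (0 - 46095)/(-23045 + 28796) = -46095/5751 = -46095*1/5751 = -15365/1917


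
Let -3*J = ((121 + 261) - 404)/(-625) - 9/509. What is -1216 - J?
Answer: -1160514427/954375 ≈ -1216.0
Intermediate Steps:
J = -5573/954375 (J = -(((121 + 261) - 404)/(-625) - 9/509)/3 = -((382 - 404)*(-1/625) - 9*1/509)/3 = -(-22*(-1/625) - 9/509)/3 = -(22/625 - 9/509)/3 = -1/3*5573/318125 = -5573/954375 ≈ -0.0058394)
-1216 - J = -1216 - 1*(-5573/954375) = -1216 + 5573/954375 = -1160514427/954375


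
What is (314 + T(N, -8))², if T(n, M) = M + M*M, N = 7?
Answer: 136900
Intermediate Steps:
T(n, M) = M + M²
(314 + T(N, -8))² = (314 - 8*(1 - 8))² = (314 - 8*(-7))² = (314 + 56)² = 370² = 136900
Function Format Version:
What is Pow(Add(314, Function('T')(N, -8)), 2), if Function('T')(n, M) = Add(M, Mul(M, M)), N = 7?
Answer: 136900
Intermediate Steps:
Function('T')(n, M) = Add(M, Pow(M, 2))
Pow(Add(314, Function('T')(N, -8)), 2) = Pow(Add(314, Mul(-8, Add(1, -8))), 2) = Pow(Add(314, Mul(-8, -7)), 2) = Pow(Add(314, 56), 2) = Pow(370, 2) = 136900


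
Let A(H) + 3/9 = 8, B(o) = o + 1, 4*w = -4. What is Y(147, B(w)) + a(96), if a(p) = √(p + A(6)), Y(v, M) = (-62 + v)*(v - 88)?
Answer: 5015 + √933/3 ≈ 5025.2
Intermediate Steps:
w = -1 (w = (¼)*(-4) = -1)
B(o) = 1 + o
Y(v, M) = (-88 + v)*(-62 + v) (Y(v, M) = (-62 + v)*(-88 + v) = (-88 + v)*(-62 + v))
A(H) = 23/3 (A(H) = -⅓ + 8 = 23/3)
a(p) = √(23/3 + p) (a(p) = √(p + 23/3) = √(23/3 + p))
Y(147, B(w)) + a(96) = (5456 + 147² - 150*147) + √(69 + 9*96)/3 = (5456 + 21609 - 22050) + √(69 + 864)/3 = 5015 + √933/3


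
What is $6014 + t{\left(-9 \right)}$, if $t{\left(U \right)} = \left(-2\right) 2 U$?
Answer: $6050$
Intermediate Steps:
$t{\left(U \right)} = - 4 U$
$6014 + t{\left(-9 \right)} = 6014 - -36 = 6014 + 36 = 6050$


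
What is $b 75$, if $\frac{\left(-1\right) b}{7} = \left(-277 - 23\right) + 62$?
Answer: $124950$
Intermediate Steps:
$b = 1666$ ($b = - 7 \left(\left(-277 - 23\right) + 62\right) = - 7 \left(-300 + 62\right) = \left(-7\right) \left(-238\right) = 1666$)
$b 75 = 1666 \cdot 75 = 124950$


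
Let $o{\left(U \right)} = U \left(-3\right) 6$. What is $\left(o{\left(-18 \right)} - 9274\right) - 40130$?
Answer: $-49080$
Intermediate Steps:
$o{\left(U \right)} = - 18 U$ ($o{\left(U \right)} = - 3 U 6 = - 18 U$)
$\left(o{\left(-18 \right)} - 9274\right) - 40130 = \left(\left(-18\right) \left(-18\right) - 9274\right) - 40130 = \left(324 - 9274\right) - 40130 = -8950 - 40130 = -49080$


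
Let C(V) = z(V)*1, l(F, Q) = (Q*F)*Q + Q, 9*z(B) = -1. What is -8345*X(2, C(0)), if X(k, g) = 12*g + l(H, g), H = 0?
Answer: 108485/9 ≈ 12054.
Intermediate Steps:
z(B) = -⅑ (z(B) = (⅑)*(-1) = -⅑)
l(F, Q) = Q + F*Q² (l(F, Q) = (F*Q)*Q + Q = F*Q² + Q = Q + F*Q²)
C(V) = -⅑ (C(V) = -⅑*1 = -⅑)
X(k, g) = 13*g (X(k, g) = 12*g + g*(1 + 0*g) = 12*g + g*(1 + 0) = 12*g + g*1 = 12*g + g = 13*g)
-8345*X(2, C(0)) = -108485*(-1)/9 = -8345*(-13/9) = 108485/9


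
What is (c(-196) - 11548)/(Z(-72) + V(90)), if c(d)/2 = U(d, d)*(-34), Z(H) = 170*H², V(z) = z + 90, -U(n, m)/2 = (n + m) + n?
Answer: -22879/220365 ≈ -0.10382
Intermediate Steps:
U(n, m) = -4*n - 2*m (U(n, m) = -2*((n + m) + n) = -2*((m + n) + n) = -2*(m + 2*n) = -4*n - 2*m)
V(z) = 90 + z
c(d) = 408*d (c(d) = 2*((-4*d - 2*d)*(-34)) = 2*(-6*d*(-34)) = 2*(204*d) = 408*d)
(c(-196) - 11548)/(Z(-72) + V(90)) = (408*(-196) - 11548)/(170*(-72)² + (90 + 90)) = (-79968 - 11548)/(170*5184 + 180) = -91516/(881280 + 180) = -91516/881460 = -91516*1/881460 = -22879/220365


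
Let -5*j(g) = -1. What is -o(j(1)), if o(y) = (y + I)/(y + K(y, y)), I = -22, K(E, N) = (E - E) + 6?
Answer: 109/31 ≈ 3.5161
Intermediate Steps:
j(g) = ⅕ (j(g) = -⅕*(-1) = ⅕)
K(E, N) = 6 (K(E, N) = 0 + 6 = 6)
o(y) = (-22 + y)/(6 + y) (o(y) = (y - 22)/(y + 6) = (-22 + y)/(6 + y))
-o(j(1)) = -(-22 + ⅕)/(6 + ⅕) = -(-109)/(31/5*5) = -5*(-109)/(31*5) = -1*(-109/31) = 109/31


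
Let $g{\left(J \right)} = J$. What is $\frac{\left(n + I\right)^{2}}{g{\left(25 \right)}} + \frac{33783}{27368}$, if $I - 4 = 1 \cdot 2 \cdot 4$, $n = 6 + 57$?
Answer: $\frac{6191583}{27368} \approx 226.23$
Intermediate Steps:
$n = 63$
$I = 12$ ($I = 4 + 1 \cdot 2 \cdot 4 = 4 + 2 \cdot 4 = 4 + 8 = 12$)
$\frac{\left(n + I\right)^{2}}{g{\left(25 \right)}} + \frac{33783}{27368} = \frac{\left(63 + 12\right)^{2}}{25} + \frac{33783}{27368} = 75^{2} \cdot \frac{1}{25} + 33783 \cdot \frac{1}{27368} = 5625 \cdot \frac{1}{25} + \frac{33783}{27368} = 225 + \frac{33783}{27368} = \frac{6191583}{27368}$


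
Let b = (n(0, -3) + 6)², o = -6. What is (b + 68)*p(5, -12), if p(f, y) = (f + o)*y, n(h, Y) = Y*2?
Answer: 816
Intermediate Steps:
n(h, Y) = 2*Y
p(f, y) = y*(-6 + f) (p(f, y) = (f - 6)*y = (-6 + f)*y = y*(-6 + f))
b = 0 (b = (2*(-3) + 6)² = (-6 + 6)² = 0² = 0)
(b + 68)*p(5, -12) = (0 + 68)*(-12*(-6 + 5)) = 68*(-12*(-1)) = 68*12 = 816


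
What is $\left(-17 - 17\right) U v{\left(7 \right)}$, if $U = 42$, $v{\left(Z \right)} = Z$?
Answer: $-9996$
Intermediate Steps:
$\left(-17 - 17\right) U v{\left(7 \right)} = \left(-17 - 17\right) 42 \cdot 7 = \left(-34\right) 42 \cdot 7 = \left(-1428\right) 7 = -9996$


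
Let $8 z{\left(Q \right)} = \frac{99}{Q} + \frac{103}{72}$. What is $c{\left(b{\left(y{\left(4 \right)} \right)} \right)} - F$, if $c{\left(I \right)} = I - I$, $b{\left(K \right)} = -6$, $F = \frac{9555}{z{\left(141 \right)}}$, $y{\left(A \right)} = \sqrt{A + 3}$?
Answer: $- \frac{36953280}{1031} \approx -35842.0$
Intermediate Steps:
$z{\left(Q \right)} = \frac{103}{576} + \frac{99}{8 Q}$ ($z{\left(Q \right)} = \frac{\frac{99}{Q} + \frac{103}{72}}{8} = \frac{\frac{103}{72} + \frac{99}{Q}}{8} = \frac{103}{576} + \frac{99}{8 Q}$)
$y{\left(A \right)} = \sqrt{3 + A}$
$F = \frac{36953280}{1031}$ ($F = \frac{9555}{\frac{1}{576} \cdot \frac{1}{141} \left(7128 + 103 \cdot 141\right)} = \frac{9555}{\frac{1}{576} \cdot \frac{1}{141} \left(7128 + 14523\right)} = \frac{9555}{\frac{1}{576} \cdot \frac{1}{141} \cdot 21651} = \frac{9555}{\frac{7217}{27072}} = 9555 \cdot \frac{27072}{7217} = \frac{36953280}{1031} \approx 35842.0$)
$c{\left(I \right)} = 0$
$c{\left(b{\left(y{\left(4 \right)} \right)} \right)} - F = 0 - \frac{36953280}{1031} = - \frac{36953280}{1031}$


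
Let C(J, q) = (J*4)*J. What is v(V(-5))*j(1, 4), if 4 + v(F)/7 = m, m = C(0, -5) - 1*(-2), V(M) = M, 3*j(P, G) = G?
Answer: -56/3 ≈ -18.667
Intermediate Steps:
C(J, q) = 4*J² (C(J, q) = (4*J)*J = 4*J²)
j(P, G) = G/3
m = 2 (m = 4*0² - 1*(-2) = 4*0 + 2 = 0 + 2 = 2)
v(F) = -14 (v(F) = -28 + 7*2 = -28 + 14 = -14)
v(V(-5))*j(1, 4) = -14*4/3 = -56/3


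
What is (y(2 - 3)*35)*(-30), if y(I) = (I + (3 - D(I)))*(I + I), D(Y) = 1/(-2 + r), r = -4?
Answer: 4550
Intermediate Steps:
D(Y) = -⅙ (D(Y) = 1/(-2 - 4) = 1/(-6) = -⅙)
y(I) = 2*I*(19/6 + I) (y(I) = (I + (3 - 1*(-⅙)))*(I + I) = (I + (3 + ⅙))*(2*I) = (I + 19/6)*(2*I) = (19/6 + I)*(2*I) = 2*I*(19/6 + I))
(y(2 - 3)*35)*(-30) = (((2 - 3)*(19 + 6*(2 - 3))/3)*35)*(-30) = (((⅓)*(-1)*(19 + 6*(-1)))*35)*(-30) = (((⅓)*(-1)*(19 - 6))*35)*(-30) = (((⅓)*(-1)*13)*35)*(-30) = -13/3*35*(-30) = -455/3*(-30) = 4550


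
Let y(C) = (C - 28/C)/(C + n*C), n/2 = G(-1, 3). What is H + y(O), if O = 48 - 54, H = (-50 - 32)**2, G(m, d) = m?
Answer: 60514/9 ≈ 6723.8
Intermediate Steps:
H = 6724 (H = (-82)**2 = 6724)
n = -2 (n = 2*(-1) = -2)
O = -6
y(C) = -(C - 28/C)/C (y(C) = (C - 28/C)/(C - 2*C) = (C - 28/C)/((-C)) = (C - 28/C)*(-1/C) = -(C - 28/C)/C)
H + y(O) = 6724 + (-1 + 28/(-6)**2) = 6724 + (-1 + 28*(1/36)) = 6724 + (-1 + 7/9) = 6724 - 2/9 = 60514/9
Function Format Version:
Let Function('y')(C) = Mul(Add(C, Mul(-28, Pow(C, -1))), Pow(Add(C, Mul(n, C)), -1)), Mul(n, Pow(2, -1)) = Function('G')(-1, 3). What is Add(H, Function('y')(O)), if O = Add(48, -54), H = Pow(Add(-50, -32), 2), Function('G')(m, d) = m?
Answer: Rational(60514, 9) ≈ 6723.8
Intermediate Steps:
H = 6724 (H = Pow(-82, 2) = 6724)
n = -2 (n = Mul(2, -1) = -2)
O = -6
Function('y')(C) = Mul(-1, Pow(C, -1), Add(C, Mul(-28, Pow(C, -1)))) (Function('y')(C) = Mul(Add(C, Mul(-28, Pow(C, -1))), Pow(Add(C, Mul(-2, C)), -1)) = Mul(Add(C, Mul(-28, Pow(C, -1))), Pow(Mul(-1, C), -1)) = Mul(Add(C, Mul(-28, Pow(C, -1))), Mul(-1, Pow(C, -1))) = Mul(-1, Pow(C, -1), Add(C, Mul(-28, Pow(C, -1)))))
Add(H, Function('y')(O)) = Add(6724, Add(-1, Mul(28, Pow(-6, -2)))) = Add(6724, Add(-1, Mul(28, Rational(1, 36)))) = Add(6724, Add(-1, Rational(7, 9))) = Add(6724, Rational(-2, 9)) = Rational(60514, 9)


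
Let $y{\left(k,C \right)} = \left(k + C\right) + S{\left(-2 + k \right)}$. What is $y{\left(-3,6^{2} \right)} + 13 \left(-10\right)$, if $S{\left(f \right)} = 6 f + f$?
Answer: $-132$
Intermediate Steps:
$S{\left(f \right)} = 7 f$
$y{\left(k,C \right)} = -14 + C + 8 k$ ($y{\left(k,C \right)} = \left(k + C\right) + 7 \left(-2 + k\right) = \left(C + k\right) + \left(-14 + 7 k\right) = -14 + C + 8 k$)
$y{\left(-3,6^{2} \right)} + 13 \left(-10\right) = \left(-14 + 6^{2} + 8 \left(-3\right)\right) + 13 \left(-10\right) = \left(-14 + 36 - 24\right) - 130 = -2 - 130 = -132$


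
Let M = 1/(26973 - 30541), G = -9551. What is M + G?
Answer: -34077969/3568 ≈ -9551.0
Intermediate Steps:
M = -1/3568 (M = 1/(-3568) = -1/3568 ≈ -0.00028027)
M + G = -1/3568 - 9551 = -34077969/3568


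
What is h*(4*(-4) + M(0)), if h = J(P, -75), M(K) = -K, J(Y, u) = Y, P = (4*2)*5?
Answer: -640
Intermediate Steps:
P = 40 (P = 8*5 = 40)
h = 40
h*(4*(-4) + M(0)) = 40*(4*(-4) - 1*0) = 40*(-16 + 0) = 40*(-16) = -640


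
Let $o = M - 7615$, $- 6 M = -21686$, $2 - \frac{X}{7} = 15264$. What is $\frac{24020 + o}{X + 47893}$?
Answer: $- \frac{60058}{176823} \approx -0.33965$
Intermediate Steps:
$X = -106834$ ($X = 14 - 106848 = -106834$)
$M = \frac{10843}{3}$ ($M = \left(- \frac{1}{6}\right) \left(-21686\right) = \frac{10843}{3} \approx 3614.3$)
$o = - \frac{12002}{3}$ ($o = \frac{10843}{3} - 7615 = - \frac{12002}{3} \approx -4000.7$)
$\frac{24020 + o}{X + 47893} = \frac{24020 - \frac{12002}{3}}{-106834 + 47893} = \frac{60058}{3 \left(-58941\right)} = \frac{60058}{3} \left(- \frac{1}{58941}\right) = - \frac{60058}{176823}$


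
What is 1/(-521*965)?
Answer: -1/502765 ≈ -1.9890e-6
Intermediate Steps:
1/(-521*965) = -1/521*1/965 = -1/502765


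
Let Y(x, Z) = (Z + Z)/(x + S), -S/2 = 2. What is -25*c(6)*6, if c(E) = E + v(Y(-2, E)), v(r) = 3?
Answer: -1350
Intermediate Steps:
S = -4 (S = -2*2 = -4)
Y(x, Z) = 2*Z/(-4 + x) (Y(x, Z) = (Z + Z)/(x - 4) = (2*Z)/(-4 + x) = 2*Z/(-4 + x))
c(E) = 3 + E (c(E) = E + 3 = 3 + E)
-25*c(6)*6 = -25*(3 + 6)*6 = -25*9*6 = -225*6 = -1350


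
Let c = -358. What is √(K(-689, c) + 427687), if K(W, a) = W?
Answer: √426998 ≈ 653.45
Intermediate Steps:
√(K(-689, c) + 427687) = √(-689 + 427687) = √426998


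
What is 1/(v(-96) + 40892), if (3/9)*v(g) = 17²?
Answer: 1/41759 ≈ 2.3947e-5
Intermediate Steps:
v(g) = 867 (v(g) = 3*17² = 3*289 = 867)
1/(v(-96) + 40892) = 1/(867 + 40892) = 1/41759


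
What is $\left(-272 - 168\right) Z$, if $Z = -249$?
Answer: $109560$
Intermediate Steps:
$\left(-272 - 168\right) Z = \left(-272 - 168\right) \left(-249\right) = \left(-440\right) \left(-249\right) = 109560$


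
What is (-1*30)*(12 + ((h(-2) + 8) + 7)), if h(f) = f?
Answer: -750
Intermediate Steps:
(-1*30)*(12 + ((h(-2) + 8) + 7)) = (-1*30)*(12 + ((-2 + 8) + 7)) = -30*(12 + (6 + 7)) = -30*(12 + 13) = -30*25 = -750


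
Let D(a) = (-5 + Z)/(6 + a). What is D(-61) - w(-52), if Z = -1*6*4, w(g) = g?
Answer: 2889/55 ≈ 52.527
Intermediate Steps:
Z = -24 (Z = -6*4 = -24)
D(a) = -29/(6 + a) (D(a) = (-5 - 24)/(6 + a) = -29/(6 + a))
D(-61) - w(-52) = -29/(6 - 61) - 1*(-52) = -29/(-55) + 52 = -29*(-1/55) + 52 = 29/55 + 52 = 2889/55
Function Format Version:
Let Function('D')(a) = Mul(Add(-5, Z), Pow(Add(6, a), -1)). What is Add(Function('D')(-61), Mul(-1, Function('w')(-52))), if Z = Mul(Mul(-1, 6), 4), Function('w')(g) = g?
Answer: Rational(2889, 55) ≈ 52.527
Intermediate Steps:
Z = -24 (Z = Mul(-6, 4) = -24)
Function('D')(a) = Mul(-29, Pow(Add(6, a), -1)) (Function('D')(a) = Mul(Add(-5, -24), Pow(Add(6, a), -1)) = Mul(-29, Pow(Add(6, a), -1)))
Add(Function('D')(-61), Mul(-1, Function('w')(-52))) = Add(Mul(-29, Pow(Add(6, -61), -1)), Mul(-1, -52)) = Add(Mul(-29, Pow(-55, -1)), 52) = Add(Mul(-29, Rational(-1, 55)), 52) = Add(Rational(29, 55), 52) = Rational(2889, 55)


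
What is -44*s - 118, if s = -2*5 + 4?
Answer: 146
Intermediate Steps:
s = -6 (s = -10 + 4 = -6)
-44*s - 118 = -44*(-6) - 118 = 264 - 118 = 146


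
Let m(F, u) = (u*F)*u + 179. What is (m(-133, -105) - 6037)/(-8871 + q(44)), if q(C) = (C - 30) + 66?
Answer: 1472183/8791 ≈ 167.46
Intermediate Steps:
q(C) = 36 + C (q(C) = (-30 + C) + 66 = 36 + C)
m(F, u) = 179 + F*u² (m(F, u) = (F*u)*u + 179 = F*u² + 179 = 179 + F*u²)
(m(-133, -105) - 6037)/(-8871 + q(44)) = ((179 - 133*(-105)²) - 6037)/(-8871 + (36 + 44)) = ((179 - 133*11025) - 6037)/(-8871 + 80) = ((179 - 1466325) - 6037)/(-8791) = (-1466146 - 6037)*(-1/8791) = -1472183*(-1/8791) = 1472183/8791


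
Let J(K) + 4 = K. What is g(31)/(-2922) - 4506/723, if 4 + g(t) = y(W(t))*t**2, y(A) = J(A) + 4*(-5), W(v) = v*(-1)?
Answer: 8350175/704202 ≈ 11.858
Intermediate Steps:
W(v) = -v
J(K) = -4 + K
y(A) = -24 + A (y(A) = (-4 + A) + 4*(-5) = (-4 + A) - 20 = -24 + A)
g(t) = -4 + t**2*(-24 - t) (g(t) = -4 + (-24 - t)*t**2 = -4 + t**2*(-24 - t))
g(31)/(-2922) - 4506/723 = (-4 - 1*31**2*(24 + 31))/(-2922) - 4506/723 = (-4 - 1*961*55)*(-1/2922) - 4506*1/723 = (-4 - 52855)*(-1/2922) - 1502/241 = -52859*(-1/2922) - 1502/241 = 52859/2922 - 1502/241 = 8350175/704202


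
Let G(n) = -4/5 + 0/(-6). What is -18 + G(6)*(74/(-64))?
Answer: -683/40 ≈ -17.075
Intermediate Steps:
G(n) = -⅘ (G(n) = -4*⅕ + 0*(-⅙) = -⅘ + 0 = -⅘)
-18 + G(6)*(74/(-64)) = -18 - 296/(5*(-64)) = -18 - 296*(-1)/(5*64) = -18 - ⅘*(-37/32) = -18 + 37/40 = -683/40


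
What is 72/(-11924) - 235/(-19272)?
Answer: 32149/5222712 ≈ 0.0061556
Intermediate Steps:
72/(-11924) - 235/(-19272) = 72*(-1/11924) - 235*(-1/19272) = -18/2981 + 235/19272 = 32149/5222712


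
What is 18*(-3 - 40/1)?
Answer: -774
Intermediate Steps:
18*(-3 - 40/1) = 18*(-3 - 40) = 18*(-43) = -774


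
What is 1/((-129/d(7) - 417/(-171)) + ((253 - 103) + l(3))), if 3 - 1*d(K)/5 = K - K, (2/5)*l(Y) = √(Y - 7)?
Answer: 11683290/1682538661 - 406125*I/1682538661 ≈ 0.0069438 - 0.00024138*I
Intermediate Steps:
l(Y) = 5*√(-7 + Y)/2 (l(Y) = 5*√(Y - 7)/2 = 5*√(-7 + Y)/2)
d(K) = 15 (d(K) = 15 - 5*(K - K) = 15 - 5*0 = 15 + 0 = 15)
1/((-129/d(7) - 417/(-171)) + ((253 - 103) + l(3))) = 1/((-129/15 - 417/(-171)) + ((253 - 103) + 5*√(-7 + 3)/2)) = 1/((-129*1/15 - 417*(-1/171)) + (150 + 5*√(-4)/2)) = 1/((-43/5 + 139/57) + (150 + 5*(2*I)/2)) = 1/(-1756/285 + (150 + 5*I)) = 1/(40994/285 + 5*I) = 81225*(40994/285 - 5*I)/1682538661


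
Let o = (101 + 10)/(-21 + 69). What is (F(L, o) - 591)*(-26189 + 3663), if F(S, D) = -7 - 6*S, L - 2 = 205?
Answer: 41447840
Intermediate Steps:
L = 207 (L = 2 + 205 = 207)
o = 37/16 (o = 111/48 = 111*(1/48) = 37/16 ≈ 2.3125)
(F(L, o) - 591)*(-26189 + 3663) = ((-7 - 6*207) - 591)*(-26189 + 3663) = ((-7 - 1242) - 591)*(-22526) = (-1249 - 591)*(-22526) = -1840*(-22526) = 41447840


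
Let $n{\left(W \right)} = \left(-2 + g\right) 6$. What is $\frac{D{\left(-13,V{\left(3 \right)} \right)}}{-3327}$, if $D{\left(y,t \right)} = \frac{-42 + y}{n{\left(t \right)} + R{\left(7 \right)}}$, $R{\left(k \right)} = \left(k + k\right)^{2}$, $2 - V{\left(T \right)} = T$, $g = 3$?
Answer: $\frac{55}{672054} \approx 8.1839 \cdot 10^{-5}$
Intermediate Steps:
$n{\left(W \right)} = 6$ ($n{\left(W \right)} = \left(-2 + 3\right) 6 = 1 \cdot 6 = 6$)
$V{\left(T \right)} = 2 - T$
$R{\left(k \right)} = 4 k^{2}$ ($R{\left(k \right)} = \left(2 k\right)^{2} = 4 k^{2}$)
$D{\left(y,t \right)} = - \frac{21}{101} + \frac{y}{202}$ ($D{\left(y,t \right)} = \frac{-42 + y}{6 + 4 \cdot 7^{2}} = \frac{-42 + y}{6 + 4 \cdot 49} = \frac{-42 + y}{6 + 196} = \frac{-42 + y}{202} = \left(-42 + y\right) \frac{1}{202} = - \frac{21}{101} + \frac{y}{202}$)
$\frac{D{\left(-13,V{\left(3 \right)} \right)}}{-3327} = \frac{- \frac{21}{101} + \frac{1}{202} \left(-13\right)}{-3327} = \left(- \frac{21}{101} - \frac{13}{202}\right) \left(- \frac{1}{3327}\right) = \left(- \frac{55}{202}\right) \left(- \frac{1}{3327}\right) = \frac{55}{672054}$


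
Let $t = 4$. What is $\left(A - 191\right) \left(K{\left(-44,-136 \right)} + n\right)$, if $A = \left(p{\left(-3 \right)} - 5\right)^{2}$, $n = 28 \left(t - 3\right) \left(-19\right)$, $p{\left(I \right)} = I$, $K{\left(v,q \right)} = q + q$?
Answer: $102108$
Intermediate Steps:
$K{\left(v,q \right)} = 2 q$
$n = -532$ ($n = 28 \left(4 - 3\right) \left(-19\right) = 28 \cdot 1 \left(-19\right) = 28 \left(-19\right) = -532$)
$A = 64$ ($A = \left(-3 - 5\right)^{2} = \left(-8\right)^{2} = 64$)
$\left(A - 191\right) \left(K{\left(-44,-136 \right)} + n\right) = \left(64 - 191\right) \left(2 \left(-136\right) - 532\right) = - 127 \left(-272 - 532\right) = \left(-127\right) \left(-804\right) = 102108$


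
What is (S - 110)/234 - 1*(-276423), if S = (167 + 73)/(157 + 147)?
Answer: 1228974583/4446 ≈ 2.7642e+5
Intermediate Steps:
S = 15/19 (S = 240/304 = 240*(1/304) = 15/19 ≈ 0.78947)
(S - 110)/234 - 1*(-276423) = (15/19 - 110)/234 - 1*(-276423) = (1/234)*(-2075/19) + 276423 = -2075/4446 + 276423 = 1228974583/4446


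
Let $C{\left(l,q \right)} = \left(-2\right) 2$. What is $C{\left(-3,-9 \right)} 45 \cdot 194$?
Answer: $-34920$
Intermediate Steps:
$C{\left(l,q \right)} = -4$
$C{\left(-3,-9 \right)} 45 \cdot 194 = \left(-4\right) 45 \cdot 194 = \left(-180\right) 194 = -34920$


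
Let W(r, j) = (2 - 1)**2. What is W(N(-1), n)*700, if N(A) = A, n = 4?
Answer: 700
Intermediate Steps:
W(r, j) = 1 (W(r, j) = 1**2 = 1)
W(N(-1), n)*700 = 1*700 = 700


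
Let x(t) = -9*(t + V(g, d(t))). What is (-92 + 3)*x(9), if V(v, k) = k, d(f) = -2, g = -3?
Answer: 5607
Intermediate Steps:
x(t) = 18 - 9*t (x(t) = -9*(t - 2) = -9*(-2 + t) = 18 - 9*t)
(-92 + 3)*x(9) = (-92 + 3)*(18 - 9*9) = -89*(18 - 81) = -89*(-63) = 5607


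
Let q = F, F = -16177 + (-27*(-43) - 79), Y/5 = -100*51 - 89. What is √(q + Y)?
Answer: 12*I*√285 ≈ 202.58*I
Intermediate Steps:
Y = -25945 (Y = 5*(-100*51 - 89) = 5*(-5100 - 89) = 5*(-5189) = -25945)
F = -15095 (F = -16177 + (1161 - 79) = -16177 + 1082 = -15095)
q = -15095
√(q + Y) = √(-15095 - 25945) = √(-41040) = 12*I*√285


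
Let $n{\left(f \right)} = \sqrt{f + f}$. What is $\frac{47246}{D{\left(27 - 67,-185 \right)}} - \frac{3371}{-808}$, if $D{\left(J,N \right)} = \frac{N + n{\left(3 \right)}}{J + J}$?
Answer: $\frac{565101918649}{27648952} + \frac{3779680 \sqrt{6}}{34219} \approx 20709.0$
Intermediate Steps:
$n{\left(f \right)} = \sqrt{2} \sqrt{f}$ ($n{\left(f \right)} = \sqrt{2 f} = \sqrt{2} \sqrt{f}$)
$D{\left(J,N \right)} = \frac{N + \sqrt{6}}{2 J}$ ($D{\left(J,N \right)} = \frac{N + \sqrt{2} \sqrt{3}}{J + J} = \frac{N + \sqrt{6}}{2 J}$)
$\frac{47246}{D{\left(27 - 67,-185 \right)}} - \frac{3371}{-808} = \frac{47246}{\frac{1}{2} \frac{1}{27 - 67} \left(-185 + \sqrt{6}\right)} - \frac{3371}{-808} = \frac{47246}{\frac{1}{2} \frac{1}{-40} \left(-185 + \sqrt{6}\right)} - - \frac{3371}{808} = \frac{47246}{\frac{1}{2} \left(- \frac{1}{40}\right) \left(-185 + \sqrt{6}\right)} + \frac{3371}{808} = \frac{47246}{\frac{37}{16} - \frac{\sqrt{6}}{80}} + \frac{3371}{808} = \frac{3371}{808} + \frac{47246}{\frac{37}{16} - \frac{\sqrt{6}}{80}}$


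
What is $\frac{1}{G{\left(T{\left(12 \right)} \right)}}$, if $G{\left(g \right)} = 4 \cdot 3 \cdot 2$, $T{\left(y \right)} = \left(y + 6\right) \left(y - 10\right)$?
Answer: $\frac{1}{24} \approx 0.041667$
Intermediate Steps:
$T{\left(y \right)} = \left(-10 + y\right) \left(6 + y\right)$ ($T{\left(y \right)} = \left(6 + y\right) \left(-10 + y\right) = \left(-10 + y\right) \left(6 + y\right)$)
$G{\left(g \right)} = 24$ ($G{\left(g \right)} = 12 \cdot 2 = 24$)
$\frac{1}{G{\left(T{\left(12 \right)} \right)}} = \frac{1}{24}$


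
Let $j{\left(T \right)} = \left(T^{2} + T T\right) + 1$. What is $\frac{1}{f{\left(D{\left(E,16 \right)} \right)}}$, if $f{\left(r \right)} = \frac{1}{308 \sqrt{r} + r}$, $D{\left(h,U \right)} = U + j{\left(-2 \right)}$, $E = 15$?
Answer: $1565$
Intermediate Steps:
$j{\left(T \right)} = 1 + 2 T^{2}$ ($j{\left(T \right)} = \left(T^{2} + T^{2}\right) + 1 = 2 T^{2} + 1 = 1 + 2 T^{2}$)
$D{\left(h,U \right)} = 9 + U$ ($D{\left(h,U \right)} = U + \left(1 + 2 \left(-2\right)^{2}\right) = U + \left(1 + 2 \cdot 4\right) = U + \left(1 + 8\right) = U + 9 = 9 + U$)
$f{\left(r \right)} = \frac{1}{r + 308 \sqrt{r}}$
$\frac{1}{f{\left(D{\left(E,16 \right)} \right)}} = \frac{1}{\frac{1}{\left(9 + 16\right) + 308 \sqrt{9 + 16}}} = \frac{1}{\frac{1}{25 + 308 \sqrt{25}}} = \frac{1}{\frac{1}{25 + 308 \cdot 5}} = \frac{1}{\frac{1}{25 + 1540}} = \frac{1}{\frac{1}{1565}} = 1565$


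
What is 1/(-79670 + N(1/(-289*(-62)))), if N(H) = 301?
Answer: -1/79369 ≈ -1.2599e-5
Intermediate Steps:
1/(-79670 + N(1/(-289*(-62)))) = 1/(-79670 + 301) = 1/(-79369) = -1/79369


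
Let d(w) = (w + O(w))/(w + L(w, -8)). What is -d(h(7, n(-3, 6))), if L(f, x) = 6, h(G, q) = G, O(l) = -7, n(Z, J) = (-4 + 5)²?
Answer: 0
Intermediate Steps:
n(Z, J) = 1 (n(Z, J) = 1² = 1)
d(w) = (-7 + w)/(6 + w) (d(w) = (w - 7)/(w + 6) = (-7 + w)/(6 + w))
-d(h(7, n(-3, 6))) = -(-7 + 7)/(6 + 7) = -0/13 = -1*0 = 0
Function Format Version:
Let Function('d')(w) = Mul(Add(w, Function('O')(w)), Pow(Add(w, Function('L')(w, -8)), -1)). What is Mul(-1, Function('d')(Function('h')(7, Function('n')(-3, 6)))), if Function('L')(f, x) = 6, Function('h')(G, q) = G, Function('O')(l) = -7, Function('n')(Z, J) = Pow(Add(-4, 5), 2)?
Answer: 0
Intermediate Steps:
Function('n')(Z, J) = 1 (Function('n')(Z, J) = Pow(1, 2) = 1)
Function('d')(w) = Mul(Pow(Add(6, w), -1), Add(-7, w)) (Function('d')(w) = Mul(Add(w, -7), Pow(Add(w, 6), -1)) = Mul(Add(-7, w), Pow(Add(6, w), -1)) = Mul(Pow(Add(6, w), -1), Add(-7, w)))
Mul(-1, Function('d')(Function('h')(7, Function('n')(-3, 6)))) = Mul(-1, Mul(Pow(Add(6, 7), -1), Add(-7, 7))) = Mul(-1, Mul(Pow(13, -1), 0)) = Mul(-1, Mul(Rational(1, 13), 0)) = Mul(-1, 0) = 0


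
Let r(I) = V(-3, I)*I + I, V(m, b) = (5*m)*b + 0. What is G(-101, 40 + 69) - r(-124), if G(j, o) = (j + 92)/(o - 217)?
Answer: 2769169/12 ≈ 2.3076e+5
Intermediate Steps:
V(m, b) = 5*b*m (V(m, b) = 5*b*m + 0 = 5*b*m)
G(j, o) = (92 + j)/(-217 + o)
r(I) = I - 15*I² (r(I) = (5*I*(-3))*I + I = (-15*I)*I + I = -15*I² + I = I - 15*I²)
G(-101, 40 + 69) - r(-124) = (92 - 101)/(-217 + (40 + 69)) - (-124)*(1 - 15*(-124)) = -9/(-217 + 109) - (-124)*(1 + 1860) = -9/(-108) - (-124)*1861 = -1/108*(-9) - 1*(-230764) = 1/12 + 230764 = 2769169/12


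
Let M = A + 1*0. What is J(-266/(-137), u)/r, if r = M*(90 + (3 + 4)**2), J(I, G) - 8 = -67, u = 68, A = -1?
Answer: 59/139 ≈ 0.42446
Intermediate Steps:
J(I, G) = -59 (J(I, G) = 8 - 67 = -59)
M = -1 (M = -1 + 1*0 = -1 + 0 = -1)
r = -139 (r = -(90 + (3 + 4)**2) = -(90 + 7**2) = -(90 + 49) = -1*139 = -139)
J(-266/(-137), u)/r = -59/(-139) = -59*(-1/139) = 59/139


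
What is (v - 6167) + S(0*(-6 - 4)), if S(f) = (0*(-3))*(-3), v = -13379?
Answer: -19546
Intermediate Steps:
S(f) = 0 (S(f) = 0*(-3) = 0)
(v - 6167) + S(0*(-6 - 4)) = (-13379 - 6167) + 0 = -19546 + 0 = -19546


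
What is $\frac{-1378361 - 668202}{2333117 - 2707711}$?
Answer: $\frac{2046563}{374594} \approx 5.4634$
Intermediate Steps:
$\frac{-1378361 - 668202}{2333117 - 2707711} = \frac{-1378361 - 668202}{-374594} = \left(-2046563\right) \left(- \frac{1}{374594}\right) = \frac{2046563}{374594}$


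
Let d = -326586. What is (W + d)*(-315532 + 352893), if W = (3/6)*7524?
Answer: -12061027464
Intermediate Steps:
W = 3762 (W = (3*(1/6))*7524 = (1/2)*7524 = 3762)
(W + d)*(-315532 + 352893) = (3762 - 326586)*(-315532 + 352893) = -322824*37361 = -12061027464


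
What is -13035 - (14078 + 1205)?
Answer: -28318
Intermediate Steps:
-13035 - (14078 + 1205) = -13035 - 1*15283 = -13035 - 15283 = -28318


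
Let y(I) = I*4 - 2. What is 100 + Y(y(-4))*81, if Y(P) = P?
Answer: -1358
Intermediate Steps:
y(I) = -2 + 4*I (y(I) = 4*I - 2 = -2 + 4*I)
100 + Y(y(-4))*81 = 100 + (-2 + 4*(-4))*81 = 100 + (-2 - 16)*81 = 100 - 18*81 = 100 - 1458 = -1358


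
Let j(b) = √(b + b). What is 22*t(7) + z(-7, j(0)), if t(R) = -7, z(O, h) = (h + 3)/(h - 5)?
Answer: -773/5 ≈ -154.60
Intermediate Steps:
j(b) = √2*√b (j(b) = √(2*b) = √2*√b)
z(O, h) = (3 + h)/(-5 + h)
22*t(7) + z(-7, j(0)) = 22*(-7) + (3 + √2*√0)/(-5 + √2*√0) = -154 + (3 + √2*0)/(-5 + √2*0) = -154 + (3 + 0)/(-5 + 0) = -154 + 3/(-5) = -154 - ⅕*3 = -154 - ⅗ = -773/5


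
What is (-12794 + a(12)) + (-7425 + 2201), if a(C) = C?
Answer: -18006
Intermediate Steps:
(-12794 + a(12)) + (-7425 + 2201) = (-12794 + 12) + (-7425 + 2201) = -12782 - 5224 = -18006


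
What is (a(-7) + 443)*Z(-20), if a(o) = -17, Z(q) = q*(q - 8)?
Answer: 238560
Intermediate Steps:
Z(q) = q*(-8 + q)
(a(-7) + 443)*Z(-20) = (-17 + 443)*(-20*(-8 - 20)) = 426*(-20*(-28)) = 426*560 = 238560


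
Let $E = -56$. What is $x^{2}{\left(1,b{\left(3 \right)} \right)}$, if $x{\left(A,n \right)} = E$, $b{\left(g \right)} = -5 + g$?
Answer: $3136$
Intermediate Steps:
$x{\left(A,n \right)} = -56$
$x^{2}{\left(1,b{\left(3 \right)} \right)} = \left(-56\right)^{2} = 3136$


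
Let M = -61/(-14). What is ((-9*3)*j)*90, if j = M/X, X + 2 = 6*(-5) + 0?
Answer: 74115/224 ≈ 330.87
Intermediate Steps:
X = -32 (X = -2 + (6*(-5) + 0) = -2 + (-30 + 0) = -2 - 30 = -32)
M = 61/14 (M = -61*(-1/14) = 61/14 ≈ 4.3571)
j = -61/448 (j = (61/14)/(-32) = (61/14)*(-1/32) = -61/448 ≈ -0.13616)
((-9*3)*j)*90 = (-9*3*(-61/448))*90 = -27*(-61/448)*90 = (1647/448)*90 = 74115/224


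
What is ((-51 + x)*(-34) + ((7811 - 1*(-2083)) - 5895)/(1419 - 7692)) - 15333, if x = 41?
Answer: -31351696/2091 ≈ -14994.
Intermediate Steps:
((-51 + x)*(-34) + ((7811 - 1*(-2083)) - 5895)/(1419 - 7692)) - 15333 = ((-51 + 41)*(-34) + ((7811 - 1*(-2083)) - 5895)/(1419 - 7692)) - 15333 = (-10*(-34) + ((7811 + 2083) - 5895)/(-6273)) - 15333 = (340 + (9894 - 5895)*(-1/6273)) - 15333 = (340 + 3999*(-1/6273)) - 15333 = (340 - 1333/2091) - 15333 = 709607/2091 - 15333 = -31351696/2091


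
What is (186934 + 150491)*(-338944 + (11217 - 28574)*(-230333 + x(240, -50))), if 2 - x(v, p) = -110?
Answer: 1348217676116025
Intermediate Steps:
x(v, p) = 112 (x(v, p) = 2 - 1*(-110) = 2 + 110 = 112)
(186934 + 150491)*(-338944 + (11217 - 28574)*(-230333 + x(240, -50))) = (186934 + 150491)*(-338944 + (11217 - 28574)*(-230333 + 112)) = 337425*(-338944 - 17357*(-230221)) = 337425*(-338944 + 3995945897) = 337425*3995606953 = 1348217676116025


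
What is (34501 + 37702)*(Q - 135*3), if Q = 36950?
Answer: 2638658635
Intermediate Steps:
(34501 + 37702)*(Q - 135*3) = (34501 + 37702)*(36950 - 135*3) = 72203*(36950 - 405) = 72203*36545 = 2638658635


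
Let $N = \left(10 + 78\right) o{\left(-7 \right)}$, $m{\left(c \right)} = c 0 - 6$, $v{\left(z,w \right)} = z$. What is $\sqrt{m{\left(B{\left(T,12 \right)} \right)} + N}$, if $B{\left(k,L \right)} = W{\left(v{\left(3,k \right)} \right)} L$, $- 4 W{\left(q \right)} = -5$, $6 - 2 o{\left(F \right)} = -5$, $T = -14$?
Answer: $\sqrt{478} \approx 21.863$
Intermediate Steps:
$o{\left(F \right)} = \frac{11}{2}$ ($o{\left(F \right)} = 3 - - \frac{5}{2} = 3 + \frac{5}{2} = \frac{11}{2}$)
$W{\left(q \right)} = \frac{5}{4}$ ($W{\left(q \right)} = \left(- \frac{1}{4}\right) \left(-5\right) = \frac{5}{4}$)
$B{\left(k,L \right)} = \frac{5 L}{4}$
$m{\left(c \right)} = -6$ ($m{\left(c \right)} = 0 - 6 = -6$)
$N = 484$ ($N = \left(10 + 78\right) \frac{11}{2} = 88 \cdot \frac{11}{2} = 484$)
$\sqrt{m{\left(B{\left(T,12 \right)} \right)} + N} = \sqrt{-6 + 484} = \sqrt{478}$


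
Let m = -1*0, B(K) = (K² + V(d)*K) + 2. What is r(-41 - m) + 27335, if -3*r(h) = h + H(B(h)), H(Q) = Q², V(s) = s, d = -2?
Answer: -3033179/3 ≈ -1.0111e+6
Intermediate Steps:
B(K) = 2 + K² - 2*K (B(K) = (K² - 2*K) + 2 = 2 + K² - 2*K)
m = 0
r(h) = -h/3 - (2 + h² - 2*h)²/3 (r(h) = -(h + (2 + h² - 2*h)²)/3 = -h/3 - (2 + h² - 2*h)²/3)
r(-41 - m) + 27335 = (-(-41 - 1*0)/3 - (2 + (-41 - 1*0)² - 2*(-41 - 1*0))²/3) + 27335 = (-(-41 + 0)/3 - (2 + (-41 + 0)² - 2*(-41 + 0))²/3) + 27335 = (-⅓*(-41) - (2 + (-41)² - 2*(-41))²/3) + 27335 = (41/3 - (2 + 1681 + 82)²/3) + 27335 = (41/3 - ⅓*1765²) + 27335 = (41/3 - ⅓*3115225) + 27335 = (41/3 - 3115225/3) + 27335 = -3115184/3 + 27335 = -3033179/3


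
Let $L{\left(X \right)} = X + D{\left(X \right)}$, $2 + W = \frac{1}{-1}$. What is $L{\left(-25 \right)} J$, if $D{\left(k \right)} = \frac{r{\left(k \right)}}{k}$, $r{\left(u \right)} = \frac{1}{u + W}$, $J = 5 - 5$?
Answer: $0$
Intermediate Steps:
$J = 0$
$W = -3$ ($W = -2 + \frac{1}{-1} = -2 - 1 = -3$)
$r{\left(u \right)} = \frac{1}{-3 + u}$ ($r{\left(u \right)} = \frac{1}{u - 3} = \frac{1}{-3 + u}$)
$D{\left(k \right)} = \frac{1}{k \left(-3 + k\right)}$ ($D{\left(k \right)} = \frac{1}{\left(-3 + k\right) k} = \frac{1}{k \left(-3 + k\right)}$)
$L{\left(X \right)} = X + \frac{1}{X \left(-3 + X\right)}$
$L{\left(-25 \right)} J = \left(-25 + \frac{1}{\left(-25\right) \left(-3 - 25\right)}\right) 0 = \left(-25 - \frac{1}{25 \left(-28\right)}\right) 0 = \left(-25 - - \frac{1}{700}\right) 0 = \left(-25 + \frac{1}{700}\right) 0 = \left(- \frac{17499}{700}\right) 0 = 0$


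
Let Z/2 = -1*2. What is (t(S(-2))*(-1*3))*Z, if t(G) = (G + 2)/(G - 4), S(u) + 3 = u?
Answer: 4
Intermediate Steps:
S(u) = -3 + u
Z = -4 (Z = 2*(-1*2) = 2*(-2) = -4)
t(G) = (2 + G)/(-4 + G)
(t(S(-2))*(-1*3))*Z = (((2 + (-3 - 2))/(-4 + (-3 - 2)))*(-1*3))*(-4) = (((2 - 5)/(-4 - 5))*(-3))*(-4) = ((-3/(-9))*(-3))*(-4) = (-1/9*(-3)*(-3))*(-4) = ((1/3)*(-3))*(-4) = -1*(-4) = 4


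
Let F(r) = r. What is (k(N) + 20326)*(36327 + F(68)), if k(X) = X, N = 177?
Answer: 746206685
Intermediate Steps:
(k(N) + 20326)*(36327 + F(68)) = (177 + 20326)*(36327 + 68) = 20503*36395 = 746206685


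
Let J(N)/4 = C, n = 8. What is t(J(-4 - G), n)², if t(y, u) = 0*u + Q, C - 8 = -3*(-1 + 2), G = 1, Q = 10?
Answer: 100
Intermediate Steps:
C = 5 (C = 8 - 3*(-1 + 2) = 8 - 3*1 = 8 - 3 = 5)
J(N) = 20 (J(N) = 4*5 = 20)
t(y, u) = 10 (t(y, u) = 0*u + 10 = 0 + 10 = 10)
t(J(-4 - G), n)² = 10² = 100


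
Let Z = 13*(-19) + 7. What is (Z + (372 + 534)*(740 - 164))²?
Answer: 272083251456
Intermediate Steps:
Z = -240 (Z = -247 + 7 = -240)
(Z + (372 + 534)*(740 - 164))² = (-240 + (372 + 534)*(740 - 164))² = (-240 + 906*576)² = (-240 + 521856)² = 521616² = 272083251456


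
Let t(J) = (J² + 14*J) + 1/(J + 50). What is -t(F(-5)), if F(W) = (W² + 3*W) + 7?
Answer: -35310/67 ≈ -527.01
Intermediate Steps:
F(W) = 7 + W² + 3*W
t(J) = J² + 1/(50 + J) + 14*J (t(J) = (J² + 14*J) + 1/(50 + J) = J² + 1/(50 + J) + 14*J)
-t(F(-5)) = -(1 + (7 + (-5)² + 3*(-5))³ + 64*(7 + (-5)² + 3*(-5))² + 700*(7 + (-5)² + 3*(-5)))/(50 + (7 + (-5)² + 3*(-5))) = -(1 + (7 + 25 - 15)³ + 64*(7 + 25 - 15)² + 700*(7 + 25 - 15))/(50 + (7 + 25 - 15)) = -(1 + 17³ + 64*17² + 700*17)/(50 + 17) = -(1 + 4913 + 64*289 + 11900)/67 = -(1 + 4913 + 18496 + 11900)/67 = -35310/67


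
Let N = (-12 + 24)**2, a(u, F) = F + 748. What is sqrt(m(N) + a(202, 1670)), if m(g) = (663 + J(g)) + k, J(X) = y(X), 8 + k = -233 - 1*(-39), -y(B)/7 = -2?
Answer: sqrt(2893) ≈ 53.787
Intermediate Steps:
y(B) = 14 (y(B) = -7*(-2) = 14)
k = -202 (k = -8 + (-233 - 1*(-39)) = -8 + (-233 + 39) = -8 - 194 = -202)
J(X) = 14
a(u, F) = 748 + F
N = 144 (N = 12**2 = 144)
m(g) = 475 (m(g) = (663 + 14) - 202 = 677 - 202 = 475)
sqrt(m(N) + a(202, 1670)) = sqrt(475 + (748 + 1670)) = sqrt(475 + 2418) = sqrt(2893)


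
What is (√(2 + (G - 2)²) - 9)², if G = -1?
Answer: (9 - √11)² ≈ 32.301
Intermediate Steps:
(√(2 + (G - 2)²) - 9)² = (√(2 + (-1 - 2)²) - 9)² = (√(2 + (-3)²) - 9)² = (√(2 + 9) - 9)² = (√11 - 9)² = (-9 + √11)²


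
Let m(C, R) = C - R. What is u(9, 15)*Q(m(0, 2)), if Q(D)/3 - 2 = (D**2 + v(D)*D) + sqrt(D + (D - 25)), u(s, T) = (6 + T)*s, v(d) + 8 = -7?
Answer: 20412 + 567*I*sqrt(29) ≈ 20412.0 + 3053.4*I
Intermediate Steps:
v(d) = -15 (v(d) = -8 - 7 = -15)
u(s, T) = s*(6 + T)
Q(D) = 6 - 45*D + 3*D**2 + 3*sqrt(-25 + 2*D) (Q(D) = 6 + 3*((D**2 - 15*D) + sqrt(D + (D - 25))) = 6 + 3*((D**2 - 15*D) + sqrt(D + (-25 + D))) = 6 + 3*((D**2 - 15*D) + sqrt(-25 + 2*D)) = 6 + 3*(D**2 + sqrt(-25 + 2*D) - 15*D) = 6 + (-45*D + 3*D**2 + 3*sqrt(-25 + 2*D)) = 6 - 45*D + 3*D**2 + 3*sqrt(-25 + 2*D))
u(9, 15)*Q(m(0, 2)) = (9*(6 + 15))*(6 - 45*(0 - 1*2) + 3*(0 - 1*2)**2 + 3*sqrt(-25 + 2*(0 - 1*2))) = (9*21)*(6 - 45*(0 - 2) + 3*(0 - 2)**2 + 3*sqrt(-25 + 2*(0 - 2))) = 189*(6 - 45*(-2) + 3*(-2)**2 + 3*sqrt(-25 + 2*(-2))) = 189*(6 + 90 + 3*4 + 3*sqrt(-25 - 4)) = 189*(6 + 90 + 12 + 3*sqrt(-29)) = 189*(6 + 90 + 12 + 3*(I*sqrt(29))) = 189*(6 + 90 + 12 + 3*I*sqrt(29)) = 189*(108 + 3*I*sqrt(29)) = 20412 + 567*I*sqrt(29)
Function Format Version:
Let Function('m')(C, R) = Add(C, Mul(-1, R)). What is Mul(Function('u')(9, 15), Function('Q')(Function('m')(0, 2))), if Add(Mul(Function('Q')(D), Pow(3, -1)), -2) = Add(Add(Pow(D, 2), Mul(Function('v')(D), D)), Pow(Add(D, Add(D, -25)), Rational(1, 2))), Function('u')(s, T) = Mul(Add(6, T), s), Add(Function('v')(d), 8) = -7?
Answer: Add(20412, Mul(567, I, Pow(29, Rational(1, 2)))) ≈ Add(20412., Mul(3053.4, I))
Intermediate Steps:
Function('v')(d) = -15 (Function('v')(d) = Add(-8, -7) = -15)
Function('u')(s, T) = Mul(s, Add(6, T))
Function('Q')(D) = Add(6, Mul(-45, D), Mul(3, Pow(D, 2)), Mul(3, Pow(Add(-25, Mul(2, D)), Rational(1, 2)))) (Function('Q')(D) = Add(6, Mul(3, Add(Add(Pow(D, 2), Mul(-15, D)), Pow(Add(D, Add(D, -25)), Rational(1, 2))))) = Add(6, Mul(3, Add(Add(Pow(D, 2), Mul(-15, D)), Pow(Add(D, Add(-25, D)), Rational(1, 2))))) = Add(6, Mul(3, Add(Add(Pow(D, 2), Mul(-15, D)), Pow(Add(-25, Mul(2, D)), Rational(1, 2))))) = Add(6, Mul(3, Add(Pow(D, 2), Pow(Add(-25, Mul(2, D)), Rational(1, 2)), Mul(-15, D)))) = Add(6, Add(Mul(-45, D), Mul(3, Pow(D, 2)), Mul(3, Pow(Add(-25, Mul(2, D)), Rational(1, 2))))) = Add(6, Mul(-45, D), Mul(3, Pow(D, 2)), Mul(3, Pow(Add(-25, Mul(2, D)), Rational(1, 2)))))
Mul(Function('u')(9, 15), Function('Q')(Function('m')(0, 2))) = Mul(Mul(9, Add(6, 15)), Add(6, Mul(-45, Add(0, Mul(-1, 2))), Mul(3, Pow(Add(0, Mul(-1, 2)), 2)), Mul(3, Pow(Add(-25, Mul(2, Add(0, Mul(-1, 2)))), Rational(1, 2))))) = Mul(Mul(9, 21), Add(6, Mul(-45, Add(0, -2)), Mul(3, Pow(Add(0, -2), 2)), Mul(3, Pow(Add(-25, Mul(2, Add(0, -2))), Rational(1, 2))))) = Mul(189, Add(6, Mul(-45, -2), Mul(3, Pow(-2, 2)), Mul(3, Pow(Add(-25, Mul(2, -2)), Rational(1, 2))))) = Mul(189, Add(6, 90, Mul(3, 4), Mul(3, Pow(Add(-25, -4), Rational(1, 2))))) = Mul(189, Add(6, 90, 12, Mul(3, Pow(-29, Rational(1, 2))))) = Mul(189, Add(6, 90, 12, Mul(3, Mul(I, Pow(29, Rational(1, 2)))))) = Mul(189, Add(6, 90, 12, Mul(3, I, Pow(29, Rational(1, 2))))) = Mul(189, Add(108, Mul(3, I, Pow(29, Rational(1, 2))))) = Add(20412, Mul(567, I, Pow(29, Rational(1, 2))))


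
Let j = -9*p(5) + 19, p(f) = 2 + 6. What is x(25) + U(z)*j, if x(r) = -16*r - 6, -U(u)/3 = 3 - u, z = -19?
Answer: 3092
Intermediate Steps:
p(f) = 8
j = -53 (j = -9*8 + 19 = -72 + 19 = -53)
U(u) = -9 + 3*u (U(u) = -3*(3 - u) = -9 + 3*u)
x(r) = -6 - 16*r
x(25) + U(z)*j = (-6 - 16*25) + (-9 + 3*(-19))*(-53) = (-6 - 400) + (-9 - 57)*(-53) = -406 - 66*(-53) = -406 + 3498 = 3092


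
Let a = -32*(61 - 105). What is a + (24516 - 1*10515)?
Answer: 15409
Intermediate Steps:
a = 1408 (a = -32*(-44) = 1408)
a + (24516 - 1*10515) = 1408 + (24516 - 1*10515) = 1408 + (24516 - 10515) = 1408 + 14001 = 15409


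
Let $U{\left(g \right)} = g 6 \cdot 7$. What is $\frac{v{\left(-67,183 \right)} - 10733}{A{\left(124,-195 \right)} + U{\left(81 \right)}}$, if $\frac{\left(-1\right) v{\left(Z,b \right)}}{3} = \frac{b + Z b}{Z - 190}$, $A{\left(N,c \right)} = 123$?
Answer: $- \frac{558923}{181185} \approx -3.0848$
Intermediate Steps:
$v{\left(Z,b \right)} = - \frac{3 \left(b + Z b\right)}{-190 + Z}$ ($v{\left(Z,b \right)} = - 3 \frac{b + Z b}{Z - 190} = - 3 \frac{b + Z b}{-190 + Z} = - \frac{3 \left(b + Z b\right)}{-190 + Z}$)
$U{\left(g \right)} = 42 g$ ($U{\left(g \right)} = 6 g 7 = 42 g$)
$\frac{v{\left(-67,183 \right)} - 10733}{A{\left(124,-195 \right)} + U{\left(81 \right)}} = \frac{\left(-3\right) 183 \frac{1}{-190 - 67} \left(1 - 67\right) - 10733}{123 + 42 \cdot 81} = \frac{\left(-3\right) 183 \frac{1}{-257} \left(-66\right) - 10733}{123 + 3402} = \frac{\left(-3\right) 183 \left(- \frac{1}{257}\right) \left(-66\right) - 10733}{3525} = \left(- \frac{36234}{257} - 10733\right) \frac{1}{3525} = \left(- \frac{2794615}{257}\right) \frac{1}{3525} = - \frac{558923}{181185}$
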